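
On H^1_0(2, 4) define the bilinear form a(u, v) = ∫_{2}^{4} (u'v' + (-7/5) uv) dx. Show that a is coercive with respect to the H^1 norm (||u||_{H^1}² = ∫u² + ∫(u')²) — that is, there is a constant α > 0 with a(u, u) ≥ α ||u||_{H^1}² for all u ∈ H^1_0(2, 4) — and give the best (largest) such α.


α = (-28/5 + π^2)/(4 + π^2)

Coercivity of a(·,·) on H^1_0(2, 4) means a(u, u) ≥ α ||u||_{H^1}² for every u ∈ H^1_0.
The interval has length L = 2, and Poincaré/coercivity depend only on L. Here a(u, u) = ∫(u')² + (-7/5)·∫u².
Here c = -7/5 < 0 with |c| < (π/L)² = π^2/4, so coercivity still holds. The condition a(u,u) ≥ α||u||_{H^1}² reads (1−α)∫(u')² ≥ (α−c)∫u². Any admissible α is ≤ 1 (rapidly oscillating u have ∫u²/∫(u')² → 0), and α = 1 would force 0 ≥ (1−c)∫u², impossible since c < 1; so 1−α > 0. By the sharp Poincaré inequality on H^1_0 of an interval of length L, ∫(u')² ≥ (π/L)²∫u² with equality for the first sine mode sin(π(x−x₀)/L) (x₀ the left endpoint), so the inequality holds for all u iff (1−α)(π/L)² ≥ α − c, i.e. α ≤ ((π/L)² + c)/((π/L)² + 1) = (1 + c(L/π)²)/(1 + (L/π)²). (Direct route, valid since c ≤ 0: Poincaré gives c∫u² ≥ c(L/π)²∫(u')², so a(u,u) ≥ (1 + c(L/π)²)∫(u')², while ||u||_{H^1}² ≤ (1 + (L/π)²)∫(u')²; dividing yields the same α.) With (π/L)² = π^2/4 and c = -7/5, the largest admissible constant is α = ((π/L)² + c)/((π/L)² + 1).
Simplifying, α = (-28/5 + π^2)/(4 + π^2).


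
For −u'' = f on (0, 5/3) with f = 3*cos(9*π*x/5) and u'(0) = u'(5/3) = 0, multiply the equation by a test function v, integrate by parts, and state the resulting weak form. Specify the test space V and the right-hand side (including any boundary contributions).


V = H^1(0, 5/3) (no boundary constraint on v; u is determined up to an additive constant); weak form: ∫_0^5/3 u'v' dx = ∫_0^5/3 (3*cos(9*π*x/5)) v dx for all v ∈ V.

Multiply both sides by a test function v and integrate from 0 to 5/3:
  ∫_0^5/3 −u''(x) v(x) dx = ∫_0^5/3 f(x) v(x) dx.
Integrate the LHS by parts once:
  ∫_0^5/3 −u'' v dx = −[u'(x) v(x)]_0^5/3 + ∫_0^5/3 u'(x) v'(x) dx.
Thus ∫_0^5/3 u'(x) v'(x) dx = ∫_0^5/3 f(x) v(x) dx + [u'(x) v(x)]_0^5/3.
Choose V so that boundary terms are either known or forced to vanish.
u has homogeneous Neumann: u'(0) = u'(5/3) = 0. So [u' v]_0^5/3 = 0·v(5/3) − 0·v(0) = 0 for any v; take V = H^1(0, 5/3).
Weak formulation: find u (satisfying any essential BC) such that ∫_0^5/3 u'(x) v'(x) dx = ∫_0^5/3 f v dx for all v ∈ V (homogeneous Neumann, so boundary terms vanish).
Substituting f(x) = 3*cos(9*π*x/5), the right-hand side is ∫_0^5/3 (3*cos(9*π*x/5)) v dx.
Compatibility check (pure Neumann): taking v ≡ 1 ∈ V gives 0 = ∫_0^5/3 f dx + (0) − (0), i.e. ∫_0^5/3 f dx must equal u'(0) − u'(5/3) = 0. Indeed ∫_0^5/3 (3*cos(9*π*x/5)) dx = 0, so the data are compatible. The solution is then unique only up to an additive constant (fix it e.g. by requiring ∫_0^5/3 u dx = 0).


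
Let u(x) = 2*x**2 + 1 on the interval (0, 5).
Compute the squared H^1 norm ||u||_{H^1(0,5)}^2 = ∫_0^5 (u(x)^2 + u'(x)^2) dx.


||u||_{H^1}^2 = 10015/3

The H^1 norm (squared) on an interval (0, L) is
  ||u||_{H^1}^2 = ∫_0^L u(x)^2 dx + ∫_0^L u'(x)^2 dx.
Compute u'(x) = 4*x.
Then u(x)^2 = 4*x**4 + 4*x**2 + 1 and u'(x)^2 = 16*x**2.
Integrate each monomial from 0 to 5 using ∫_0^5 c·x^n dx = c·5^(n+1)/(n+1):
  ∫_0^5 u(x)^2 dx = ∫_0^5 (4*x^4 + 4*x^2 + 1) dx. Term by term:
    ∫_0^5 4*x^4 dx = 2500;  ∫_0^5 4*x^2 dx = 500/3;  ∫_0^5 1 dx = 5.
  Sum: 2500 + 500/3 + 5 = 8015/3.
  ∫_0^5 u'(x)^2 dx = ∫_0^5 (16*x^2) dx. Term by term:
    ∫_0^5 16*x^2 dx = 2000/3.
Adding: ||u||_{H^1}^2 = 8015/3 + 2000/3 = 10015/3.


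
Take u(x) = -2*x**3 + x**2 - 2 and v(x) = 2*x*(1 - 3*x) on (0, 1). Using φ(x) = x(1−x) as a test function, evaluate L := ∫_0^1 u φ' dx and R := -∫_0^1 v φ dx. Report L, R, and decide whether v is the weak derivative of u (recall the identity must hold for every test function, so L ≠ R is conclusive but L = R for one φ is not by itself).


LHS = 2/15, RHS = 2/15. Yes, v = u' weakly.

u(x) = -2*x**3 + x**2 - 2, classical derivative u'(x) = -6*x**2 + 2*x.
φ(x) = x(1−x), so φ'(x) = 1 - 2*x.
Note φ(0) = φ(1) = 0, so the boundary term u·φ vanishes.
LHS = ∫_0^1 u(x) φ'(x) dx = ∫_0^1 (4*x^4 - 4*x^3 + x^2 + 4*x - 2) dx. Term by term:
  ∫_0^1 4*x^4 dx = 4/5;  ∫_0^1 -4*x^3 dx = -1;  ∫_0^1 x^2 dx = 1/3;
  ∫_0^1 4*x dx = 2;  ∫_0^1 -2 dx = -2.
Sum: 4/5 − 1 + 1/3 + 2 − 2 = 2/15.
So LHS = 2/15.
∫_0^1 v(x) φ(x) dx = ∫_0^1 (6*x^4 - 8*x^3 + 2*x^2) dx. Term by term:
  ∫_0^1 6*x^4 dx = 6/5;  ∫_0^1 -8*x^3 dx = -2;  ∫_0^1 2*x^2 dx = 2/3.
Sum: 6/5 − 2 + 2/3 = -2/15.
So RHS = -∫_0^1 v(x) φ(x) dx = 2/15.
LHS = RHS, so the identity holds for this test φ.
Moreover u is smooth here and v(x) = u'(x) = -6*x**2 + 2*x pointwise, so the identity holds for every test function. Hence v is the weak derivative of u.


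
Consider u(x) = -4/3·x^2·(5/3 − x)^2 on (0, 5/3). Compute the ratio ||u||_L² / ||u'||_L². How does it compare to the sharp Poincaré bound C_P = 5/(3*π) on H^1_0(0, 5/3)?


||u||_L² / ||u'||_L² = 5*sqrt(3)/18 < C_P = 5/(3*π).

u(x) = -4/3·x^2·(5/3 − x)^2, so u'(x) = 8*x*(-18*x^2 + 45*x - 25)/27.
u(x) = -4/3·x^2·(5/3 − x)^2 vanishes at x = 0 and x = 5/3, so u ∈ H^1_0(0, 5/3). Differentiate via the product rule and integrate the resulting polynomials term by term.
  ∫_0^5/3 u² dx = ∫_0^5/3 (16*x^8/9 - 320*x^7/27 + 800*x^6/27 - 8000*x^5/243 + 10000*x^4/729) dx. Term by term:
    ∫_0^5/3 16*x^8/9 dx = 31250000/1594323;  ∫_0^5/3 -320*x^7/27 dx = -15625000/177147;  ∫_0^5/3 800*x^6/27 dx = 62500000/413343;
    ∫_0^5/3 -8000*x^5/243 dx = -62500000/531441;  ∫_0^5/3 10000*x^4/729 dx = 6250000/177147.
  Sum: 31250000/1594323 − 15625000/177147 + 62500000/413343 − 62500000/531441 + 6250000/177147 = 3125000/11160261.
  ∫_0^5/3 (u')² dx = ∫_0^5/3 (256*x^6/9 - 1280*x^5/9 + 20800*x^4/81 - 16000*x^3/81 + 40000*x^2/729) dx. Term by term:
    ∫_0^5/3 256*x^6/9 dx = 20000000/137781;  ∫_0^5/3 -1280*x^5/9 dx = -10000000/19683;  ∫_0^5/3 20800*x^4/81 dx = 13000000/19683;
    ∫_0^5/3 -16000*x^3/81 dx = -2500000/6561;  ∫_0^5/3 40000*x^2/729 dx = 5000000/59049.
  Sum: 20000000/137781 − 10000000/19683 + 13000000/19683 − 2500000/6561 + 5000000/59049 = 500000/413343.
∫_0^5/3 u² dx = 3125000/11160261, so ||u||_L² = 1250*sqrt(42)/15309.
∫_0^5/3 (u')² dx = 500000/413343, so ||u'||_L² = 500*sqrt(14)/1701.
Ratio ||u||_L² / ||u'||_L² = 5*sqrt(3)/18.
Sharp Poincaré constant on H^1_0(0, 5/3) is C_P = L/π = 5/(3*π), achieved by sin(3*π/5·x).
A polynomial bump cannot attain the sharp Poincaré constant (only the first sine eigenfunction does), so the ratio is strictly less than C_P, consistent with ||u||_L² ≤ C_P ||u'||_L².


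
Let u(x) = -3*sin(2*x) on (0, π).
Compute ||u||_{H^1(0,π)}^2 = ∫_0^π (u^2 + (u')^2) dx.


||u||_{H^1(0,π)}^2 = 45*π/2

u'(x) = -6*cos(2*x).
Expand u² and (u')² and integrate term by term on (0, π), using: for integers n ≥ 1, ∫_0^π sin²(nx) dx = ∫_0^π cos²(nx) dx = π/2; for n ≠ n', ∫_0^π sin(nx)sin(n'x) dx = ∫_0^π cos(nx)cos(n'x) dx = 0; and by product-to-sum, ∫_0^π sin(nx)cos(n'x) dx = ½∫_0^π [sin((n+n')x) + sin((n−n')x)] dx, which is 0 when n+n' is even and 2n/(n²−n'²) when n+n' is odd (it need not vanish on (0, π)).
  u² squared terms: (-3)²·∫sin(2x)² dx = 9·π/2 = 9*π/2.
  So ∫_0^π u² dx = 9*π/2.
  (u')² squared terms: (-6)²·∫cos(2x)² dx = 36·π/2 = 18*π.
  So ∫_0^π (u')² dx = 18*π.
||u||_{H^1}^2 = (9*π/2) + (18*π) = 45*π/2.


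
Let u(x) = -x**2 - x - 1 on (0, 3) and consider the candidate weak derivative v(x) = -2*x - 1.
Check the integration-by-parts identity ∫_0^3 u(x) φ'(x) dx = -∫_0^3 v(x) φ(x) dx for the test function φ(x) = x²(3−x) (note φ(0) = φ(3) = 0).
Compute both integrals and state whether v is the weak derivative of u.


LHS = 621/20, RHS = 621/20. Yes, v = u' weakly.

u(x) = -x**2 - x - 1, classical derivative u'(x) = -2*x - 1.
φ(x) = x²(3−x), so φ'(x) = 3*x*(2 - x).
Note φ(0) = φ(3) = 0, so the boundary term u·φ vanishes.
LHS = ∫_0^3 u(x) φ'(x) dx = ∫_0^3 (3*x^4 - 3*x^3 - 3*x^2 - 6*x) dx. Term by term:
  ∫_0^3 3*x^4 dx = 729/5;  ∫_0^3 -3*x^3 dx = -243/4;  ∫_0^3 -3*x^2 dx = -27;
  ∫_0^3 -6*x dx = -27.
Sum: 729/5 − 243/4 − 27 − 27 = 621/20.
So LHS = 621/20.
∫_0^3 v(x) φ(x) dx = ∫_0^3 (2*x^4 - 5*x^3 - 3*x^2) dx. Term by term:
  ∫_0^3 2*x^4 dx = 486/5;  ∫_0^3 -5*x^3 dx = -405/4;  ∫_0^3 -3*x^2 dx = -27.
Sum: 486/5 − 405/4 − 27 = -621/20.
So RHS = -∫_0^3 v(x) φ(x) dx = 621/20.
LHS = RHS, so the identity holds for this test φ.
Moreover u is smooth here and v(x) = u'(x) = -2*x - 1 pointwise, so the identity holds for every test function. Hence v is the weak derivative of u.


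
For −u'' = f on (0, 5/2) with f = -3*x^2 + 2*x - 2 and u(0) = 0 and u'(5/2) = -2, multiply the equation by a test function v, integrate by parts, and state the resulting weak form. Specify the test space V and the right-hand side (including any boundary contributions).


V = {v ∈ H^1(0, 5/2) : v(0) = 0} (test functions vanish at x = 0 where u is specified); weak form: ∫_0^5/2 u'v' dx = ∫_0^5/2 (-3*x^2 + 2*x - 2) v dx − 2·v(5/2) for all v ∈ V.

Multiply both sides by a test function v and integrate from 0 to 5/2:
  ∫_0^5/2 −u''(x) v(x) dx = ∫_0^5/2 f(x) v(x) dx.
Integrate the LHS by parts once:
  ∫_0^5/2 −u'' v dx = −[u'(x) v(x)]_0^5/2 + ∫_0^5/2 u'(x) v'(x) dx.
Thus ∫_0^5/2 u'(x) v'(x) dx = ∫_0^5/2 f(x) v(x) dx + [u'(x) v(x)]_0^5/2.
Choose V so that boundary terms are either known or forced to vanish.
Mixed BC: u(0) = 0 (Dirichlet) and u'(5/2) = -2 (Neumann). Define V = {v ∈ H^1(0, 5/2) : v(0) = 0}. Then [u' v]_0^5/2 = u'(5/2)·v(5/2) − u'(0)·0 = − 2·v(5/2).
Weak formulation: find u (satisfying any essential BC) such that ∫_0^5/2 u'(x) v'(x) dx = ∫_0^5/2 f v dx − 2·v(5/2) for all v ∈ V (Dirichlet at 0 absorbed into V; Neumann datum at x = 5/2 contributes the boundary term).
Substituting f(x) = -3*x^2 + 2*x - 2, the right-hand side is ∫_0^5/2 (-3*x^2 + 2*x - 2) v dx − 2·v(5/2).


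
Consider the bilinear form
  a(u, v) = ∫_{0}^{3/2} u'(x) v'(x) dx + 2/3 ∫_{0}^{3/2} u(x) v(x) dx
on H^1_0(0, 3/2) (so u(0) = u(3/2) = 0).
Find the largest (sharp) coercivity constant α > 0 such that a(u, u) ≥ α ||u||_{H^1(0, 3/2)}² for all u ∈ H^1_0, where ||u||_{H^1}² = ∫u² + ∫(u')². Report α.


α = 2*(3 + 2*π^2)/(9 + 4*π^2)

Coercivity of a(·,·) on H^1_0(0, 3/2) means a(u, u) ≥ α ||u||_{H^1}² for every u ∈ H^1_0.
The interval has length L = 3/2, and Poincaré/coercivity depend only on L. Here a(u, u) = ∫(u')² + (2/3)·∫u².
Here 0 < c = 2/3 < 1. The condition a(u,u) ≥ α||u||_{H^1}² reads (1−α)∫(u')² ≥ (α−c)∫u². Any admissible α is ≤ 1 (rapidly oscillating u have ∫u²/∫(u')² → 0), and α = 1 would force 0 ≥ (1−c)∫u², impossible since c < 1; so 1−α > 0. By the sharp Poincaré inequality on H^1_0 of an interval of length L, ∫(u')² ≥ (π/L)²∫u² with equality for the first sine mode sin(π(x−x₀)/L) (x₀ the left endpoint), so the inequality holds for all u iff (1−α)(π/L)² ≥ α − c, i.e. α ≤ ((π/L)² + c)/((π/L)² + 1) = (1 + c(L/π)²)/(1 + (L/π)²). With (π/L)² = 4*π^2/9 and c = 2/3, the largest admissible constant is α = ((π/L)² + c)/((π/L)² + 1).
Simplifying, α = 2*(3 + 2*π^2)/(9 + 4*π^2).


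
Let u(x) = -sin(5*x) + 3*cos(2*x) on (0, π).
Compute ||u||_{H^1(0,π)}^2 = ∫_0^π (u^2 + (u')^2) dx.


||u||_{H^1(0,π)}^2 = -100/7 + 71*π/2

u'(x) = -6*sin(2*x) - 5*cos(5*x).
Expand u² and (u')² and integrate term by term on (0, π), using: for integers n ≥ 1, ∫_0^π sin²(nx) dx = ∫_0^π cos²(nx) dx = π/2; for n ≠ n', ∫_0^π sin(nx)sin(n'x) dx = ∫_0^π cos(nx)cos(n'x) dx = 0; and by product-to-sum, ∫_0^π sin(nx)cos(n'x) dx = ½∫_0^π [sin((n+n')x) + sin((n−n')x)] dx, which is 0 when n+n' is even and 2n/(n²−n'²) when n+n' is odd (it need not vanish on (0, π)).
  u² squared terms: (-1)²·∫sin(5x)² dx = 1·π/2 = π/2;  (3)²·∫cos(2x)² dx = 9·π/2 = 9*π/2.
  u² cross terms: 2·(-1)·(3)·∫sin(5x)·cos(2x) dx = -6·(10/21) = -20/7.
  So ∫_0^π u² dx = π/2 + 9*π/2 − 20/7 = -20/7 + 5*π.
  (u')² squared terms: (-6)²·∫sin(2x)² dx = 36·π/2 = 18*π;  (-5)²·∫cos(5x)² dx = 25·π/2 = 25*π/2.
  (u')² cross terms: 2·(-6)·(-5)·∫sin(2x)·cos(5x) dx = 60·(-4/21) = -80/7.
  So ∫_0^π (u')² dx = 18*π + 25*π/2 − 80/7 = -80/7 + 61*π/2.
||u||_{H^1}^2 = (-20/7 + 5*π) + (-80/7 + 61*π/2) = -100/7 + 71*π/2.


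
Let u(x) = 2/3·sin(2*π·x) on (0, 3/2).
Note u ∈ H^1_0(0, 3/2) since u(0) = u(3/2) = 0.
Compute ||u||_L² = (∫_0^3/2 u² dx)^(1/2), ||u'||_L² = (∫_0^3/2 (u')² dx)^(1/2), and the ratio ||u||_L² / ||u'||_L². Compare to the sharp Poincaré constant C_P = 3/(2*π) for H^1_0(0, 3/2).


||u||_L² / ||u'||_L² = 1/(2*π) < C_P = 3/(2*π).

u(x) = 2/3·sin(2*π·x), so u'(x) = 4*π*cos(2*π*x)/3.
Writing u(x) = A·sin(kπx/L) with A = 2/3 and k = 3, use ∫_0^L sin²(kπx/L) dx = L/2 and ∫_0^L cos²(kπx/L) dx = L/2.
u² = 4/9·sin²(2*π·x) and (u')² = 16*π^2/9·cos²(2*π·x), and each of sin², cos² integrates to L/2 = 3/4 over (0, 3/2).
∫_0^3/2 u² dx = 1/3, so ||u||_L² = sqrt(3)/3.
∫_0^3/2 (u')² dx = 4*π^2/3, so ||u'||_L² = 2*sqrt(3)*π/3.
Ratio ||u||_L² / ||u'||_L² = 1/(2*π).
Sharp Poincaré constant on H^1_0(0, 3/2) is C_P = L/π = 3/(2*π), achieved by sin(2*π/3·x).
This is the k = 3 harmonic; the ratio L/(kπ) is strictly less than C_P = L/π, consistent with the sharp inequality ||u||_L² ≤ C_P ||u'||_L².


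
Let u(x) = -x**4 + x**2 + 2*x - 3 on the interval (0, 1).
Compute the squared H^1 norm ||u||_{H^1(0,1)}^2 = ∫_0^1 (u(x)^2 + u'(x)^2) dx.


||u||_{H^1}^2 = 374/45

The H^1 norm (squared) on an interval (0, L) is
  ||u||_{H^1}^2 = ∫_0^L u(x)^2 dx + ∫_0^L u'(x)^2 dx.
Compute u'(x) = -4*x**3 + 2*x + 2.
Then u(x)^2 = x**8 - 2*x**6 - 4*x**5 + 7*x**4 + 4*x**3 - 2*x**2 - 12*x + 9 and u'(x)^2 = 16*x**6 - 16*x**4 - 16*x**3 + 4*x**2 + 8*x + 4.
Integrate each monomial from 0 to 1 using ∫_0^1 c·x^n dx = c·1^(n+1)/(n+1):
  ∫_0^1 u(x)^2 dx = ∫_0^1 (x^8 - 2*x^6 - 4*x^5 + 7*x^4 + 4*x^3 - 2*x^2 - 12*x + 9) dx. Term by term:
    ∫_0^1 x^8 dx = 1/9;  ∫_0^1 -2*x^6 dx = -2/7;  ∫_0^1 -4*x^5 dx = -2/3;
    ∫_0^1 7*x^4 dx = 7/5;  ∫_0^1 4*x^3 dx = 1;  ∫_0^1 -2*x^2 dx = -2/3;
    ∫_0^1 -12*x dx = -6;  ∫_0^1 9 dx = 9.
  Sum: 1/9 − 2/7 − 2/3 + 7/5 + 1 − 2/3 − 6 + 9 = 1226/315.
  ∫_0^1 u'(x)^2 dx = ∫_0^1 (16*x^6 - 16*x^4 - 16*x^3 + 4*x^2 + 8*x + 4) dx. Term by term:
    ∫_0^1 16*x^6 dx = 16/7;  ∫_0^1 -16*x^4 dx = -16/5;  ∫_0^1 -16*x^3 dx = -4;
    ∫_0^1 4*x^2 dx = 4/3;  ∫_0^1 8*x dx = 4;  ∫_0^1 4 dx = 4.
  Sum: 16/7 − 16/5 − 4 + 4/3 + 4 + 4 = 464/105.
Adding: ||u||_{H^1}^2 = 1226/315 + 464/105 = 374/45.


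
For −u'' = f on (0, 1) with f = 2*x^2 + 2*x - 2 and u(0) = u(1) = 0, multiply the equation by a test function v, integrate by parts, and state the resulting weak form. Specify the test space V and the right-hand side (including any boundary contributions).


V = H^1_0(0, 1) (so v(0) = v(1) = 0); weak form: ∫_0^1 u'v' dx = ∫_0^1 (2*x^2 + 2*x - 2) v dx for all v ∈ V.

Multiply both sides by a test function v and integrate from 0 to 1:
  ∫_0^1 −u''(x) v(x) dx = ∫_0^1 f(x) v(x) dx.
Integrate the LHS by parts once:
  ∫_0^1 −u'' v dx = −[u'(x) v(x)]_0^1 + ∫_0^1 u'(x) v'(x) dx.
Thus ∫_0^1 u'(x) v'(x) dx = ∫_0^1 f(x) v(x) dx + [u'(x) v(x)]_0^1.
Choose V so that boundary terms are either known or forced to vanish.
u is Dirichlet: u(0) = u(1) = 0. Let V = H^1_0(0, 1); then v(0) = v(1) = 0, and [u' v]_0^1 = 0.
Weak formulation: find u (satisfying any essential BC) such that ∫_0^1 u'(x) v'(x) dx = ∫_0^1 f v dx for all v ∈ V.
Substituting f(x) = 2*x^2 + 2*x - 2, the right-hand side is ∫_0^1 (2*x^2 + 2*x - 2) v dx.


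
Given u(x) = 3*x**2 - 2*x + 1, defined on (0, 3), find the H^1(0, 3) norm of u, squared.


||u||_{H^1}^2 = 2487/5

The H^1 norm (squared) on an interval (0, L) is
  ||u||_{H^1}^2 = ∫_0^L u(x)^2 dx + ∫_0^L u'(x)^2 dx.
Compute u'(x) = 6*x - 2.
Then u(x)^2 = 9*x**4 - 12*x**3 + 10*x**2 - 4*x + 1 and u'(x)^2 = 36*x**2 - 24*x + 4.
Integrate each monomial from 0 to 3 using ∫_0^3 c·x^n dx = c·3^(n+1)/(n+1):
  ∫_0^3 u(x)^2 dx = ∫_0^3 (9*x^4 - 12*x^3 + 10*x^2 - 4*x + 1) dx. Term by term:
    ∫_0^3 9*x^4 dx = 2187/5;  ∫_0^3 -12*x^3 dx = -243;  ∫_0^3 10*x^2 dx = 90;
    ∫_0^3 -4*x dx = -18;  ∫_0^3 1 dx = 3.
  Sum: 2187/5 − 243 + 90 − 18 + 3 = 1347/5.
  ∫_0^3 u'(x)^2 dx = ∫_0^3 (36*x^2 - 24*x + 4) dx. Term by term:
    ∫_0^3 36*x^2 dx = 324;  ∫_0^3 -24*x dx = -108;  ∫_0^3 4 dx = 12.
  Sum: 324 − 108 + 12 = 228.
Adding: ||u||_{H^1}^2 = 1347/5 + 228 = 2487/5.


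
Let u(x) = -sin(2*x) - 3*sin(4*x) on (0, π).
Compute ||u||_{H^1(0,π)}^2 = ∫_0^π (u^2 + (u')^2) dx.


||u||_{H^1(0,π)}^2 = 79*π

u'(x) = -2*cos(2*x) - 12*cos(4*x).
Expand u² and (u')² and integrate term by term on (0, π), using: for integers n ≥ 1, ∫_0^π sin²(nx) dx = ∫_0^π cos²(nx) dx = π/2; for n ≠ n', ∫_0^π sin(nx)sin(n'x) dx = ∫_0^π cos(nx)cos(n'x) dx = 0; and by product-to-sum, ∫_0^π sin(nx)cos(n'x) dx = ½∫_0^π [sin((n+n')x) + sin((n−n')x)] dx, which is 0 when n+n' is even and 2n/(n²−n'²) when n+n' is odd (it need not vanish on (0, π)).
  u² squared terms: (-1)²·∫sin(2x)² dx = 1·π/2 = π/2;  (-3)²·∫sin(4x)² dx = 9·π/2 = 9*π/2.
  u² cross terms: 2·(-1)·(-3)·∫sin(2x)·sin(4x) dx = 6·(0) = 0.
  So ∫_0^π u² dx = π/2 + 9*π/2 + 0 = 5*π.
  (u')² squared terms: (-12)²·∫cos(4x)² dx = 144·π/2 = 72*π;  (-2)²·∫cos(2x)² dx = 4·π/2 = 2*π.
  (u')² cross terms: 2·(-12)·(-2)·∫cos(4x)·cos(2x) dx = 48·(0) = 0.
  So ∫_0^π (u')² dx = 72*π + 2*π + 0 = 74*π.
||u||_{H^1}^2 = (5*π) + (74*π) = 79*π.


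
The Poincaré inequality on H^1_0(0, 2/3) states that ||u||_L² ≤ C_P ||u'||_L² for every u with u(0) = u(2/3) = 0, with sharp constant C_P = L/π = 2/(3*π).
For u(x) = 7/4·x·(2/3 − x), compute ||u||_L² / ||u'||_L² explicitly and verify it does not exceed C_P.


||u||_L² / ||u'||_L² = sqrt(10)/15 < C_P = 2/(3*π).

u(x) = 7/4·x·(2/3 − x), so u'(x) = 7/6 - 7*x/2.
u(x) = 7/4·x·(2/3 − x) vanishes at x = 0 and x = 2/3, so u ∈ H^1_0(0, 2/3). Differentiate via the product rule and integrate the resulting polynomials term by term.
  ∫_0^2/3 u² dx = ∫_0^2/3 (49*x^4/16 - 49*x^3/12 + 49*x^2/36) dx. Term by term:
    ∫_0^2/3 49*x^4/16 dx = 98/1215;  ∫_0^2/3 -49*x^3/12 dx = -49/243;  ∫_0^2/3 49*x^2/36 dx = 98/729.
  Sum: 98/1215 − 49/243 + 98/729 = 49/3645.
  ∫_0^2/3 (u')² dx = ∫_0^2/3 (49*x^2/4 - 49*x/6 + 49/36) dx. Term by term:
    ∫_0^2/3 49*x^2/4 dx = 98/81;  ∫_0^2/3 -49*x/6 dx = -49/27;  ∫_0^2/3 49/36 dx = 49/54.
  Sum: 98/81 − 49/27 + 49/54 = 49/162.
∫_0^2/3 u² dx = 49/3645, so ||u||_L² = 7*sqrt(5)/135.
∫_0^2/3 (u')² dx = 49/162, so ||u'||_L² = 7*sqrt(2)/18.
Ratio ||u||_L² / ||u'||_L² = sqrt(10)/15.
Sharp Poincaré constant on H^1_0(0, 2/3) is C_P = L/π = 2/(3*π), achieved by sin(3*π/2·x).
A polynomial bump cannot attain the sharp Poincaré constant (only the first sine eigenfunction does), so the ratio is strictly less than C_P, consistent with ||u||_L² ≤ C_P ||u'||_L².


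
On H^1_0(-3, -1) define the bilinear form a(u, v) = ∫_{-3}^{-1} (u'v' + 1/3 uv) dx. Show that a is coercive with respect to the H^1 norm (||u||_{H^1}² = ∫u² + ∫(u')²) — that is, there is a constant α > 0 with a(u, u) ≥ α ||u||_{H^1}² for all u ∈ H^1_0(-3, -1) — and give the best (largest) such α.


α = (4/3 + π^2)/(4 + π^2)

Coercivity of a(·,·) on H^1_0(-3, -1) means a(u, u) ≥ α ||u||_{H^1}² for every u ∈ H^1_0.
The interval has length L = 2, and Poincaré/coercivity depend only on L. Here a(u, u) = ∫(u')² + (1/3)·∫u².
Here 0 < c = 1/3 < 1. The condition a(u,u) ≥ α||u||_{H^1}² reads (1−α)∫(u')² ≥ (α−c)∫u². Any admissible α is ≤ 1 (rapidly oscillating u have ∫u²/∫(u')² → 0), and α = 1 would force 0 ≥ (1−c)∫u², impossible since c < 1; so 1−α > 0. By the sharp Poincaré inequality on H^1_0 of an interval of length L, ∫(u')² ≥ (π/L)²∫u² with equality for the first sine mode sin(π(x−x₀)/L) (x₀ the left endpoint), so the inequality holds for all u iff (1−α)(π/L)² ≥ α − c, i.e. α ≤ ((π/L)² + c)/((π/L)² + 1) = (1 + c(L/π)²)/(1 + (L/π)²). With (π/L)² = π^2/4 and c = 1/3, the largest admissible constant is α = ((π/L)² + c)/((π/L)² + 1).
Simplifying, α = (4/3 + π^2)/(4 + π^2).


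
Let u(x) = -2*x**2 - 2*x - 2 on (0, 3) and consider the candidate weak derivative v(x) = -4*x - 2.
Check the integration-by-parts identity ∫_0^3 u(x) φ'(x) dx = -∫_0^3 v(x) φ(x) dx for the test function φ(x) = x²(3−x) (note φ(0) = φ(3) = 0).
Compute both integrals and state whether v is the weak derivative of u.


LHS = 621/10, RHS = 621/10. Yes, v = u' weakly.

u(x) = -2*x**2 - 2*x - 2, classical derivative u'(x) = -4*x - 2.
φ(x) = x²(3−x), so φ'(x) = 3*x*(2 - x).
Note φ(0) = φ(3) = 0, so the boundary term u·φ vanishes.
LHS = ∫_0^3 u(x) φ'(x) dx = ∫_0^3 (6*x^4 - 6*x^3 - 6*x^2 - 12*x) dx. Term by term:
  ∫_0^3 6*x^4 dx = 1458/5;  ∫_0^3 -6*x^3 dx = -243/2;  ∫_0^3 -6*x^2 dx = -54;
  ∫_0^3 -12*x dx = -54.
Sum: 1458/5 − 243/2 − 54 − 54 = 621/10.
So LHS = 621/10.
∫_0^3 v(x) φ(x) dx = ∫_0^3 (4*x^4 - 10*x^3 - 6*x^2) dx. Term by term:
  ∫_0^3 4*x^4 dx = 972/5;  ∫_0^3 -10*x^3 dx = -405/2;  ∫_0^3 -6*x^2 dx = -54.
Sum: 972/5 − 405/2 − 54 = -621/10.
So RHS = -∫_0^3 v(x) φ(x) dx = 621/10.
LHS = RHS, so the identity holds for this test φ.
Moreover u is smooth here and v(x) = u'(x) = -4*x - 2 pointwise, so the identity holds for every test function. Hence v is the weak derivative of u.


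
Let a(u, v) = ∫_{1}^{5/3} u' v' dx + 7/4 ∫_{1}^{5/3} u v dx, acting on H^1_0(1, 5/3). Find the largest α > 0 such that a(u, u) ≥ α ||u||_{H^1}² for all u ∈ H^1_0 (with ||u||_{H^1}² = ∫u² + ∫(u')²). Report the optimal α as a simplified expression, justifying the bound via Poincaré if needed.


α = 1

Coercivity of a(·,·) on H^1_0(1, 5/3) means a(u, u) ≥ α ||u||_{H^1}² for every u ∈ H^1_0.
The interval has length L = 2/3, and Poincaré/coercivity depend only on L. Here a(u, u) = ∫(u')² + (7/4)·∫u².
Here c = 7/4 ≥ 1, so a(u,u) = ∫(u')² + c∫u² ≥ ∫(u')² + ∫u² = ||u||_{H^1}², i.e. α = 1 works. No larger α is possible: a(u,u) ≥ α||u||_{H^1}² means (1−α)∫(u')² ≥ (α−c)∫u², and for the modes u_n = sin(nπ(x−x₀)/L) (x₀ the left endpoint) one has ∫u_n²/∫(u_n')² = (L/(nπ))² → 0, so a(u_n,u_n)/||u_n||_{H^1}² → 1. Hence the optimal constant is α = 1.
Therefore α = 1.


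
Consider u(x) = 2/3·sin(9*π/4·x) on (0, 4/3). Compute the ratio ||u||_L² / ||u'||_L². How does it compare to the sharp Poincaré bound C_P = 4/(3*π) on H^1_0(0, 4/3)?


||u||_L² / ||u'||_L² = 4/(9*π) < C_P = 4/(3*π).

u(x) = 2/3·sin(9*π/4·x), so u'(x) = 3*π*cos(9*π*x/4)/2.
Writing u(x) = A·sin(kπx/L) with A = 2/3 and k = 3, use ∫_0^L sin²(kπx/L) dx = L/2 and ∫_0^L cos²(kπx/L) dx = L/2.
u² = 4/9·sin²(9*π/4·x) and (u')² = 9*π^2/4·cos²(9*π/4·x), and each of sin², cos² integrates to L/2 = 2/3 over (0, 4/3).
∫_0^4/3 u² dx = 8/27, so ||u||_L² = 2*sqrt(6)/9.
∫_0^4/3 (u')² dx = 3*π^2/2, so ||u'||_L² = sqrt(6)*π/2.
Ratio ||u||_L² / ||u'||_L² = 4/(9*π).
Sharp Poincaré constant on H^1_0(0, 4/3) is C_P = L/π = 4/(3*π), achieved by sin(3*π/4·x).
This is the k = 3 harmonic; the ratio L/(kπ) is strictly less than C_P = L/π, consistent with the sharp inequality ||u||_L² ≤ C_P ||u'||_L².


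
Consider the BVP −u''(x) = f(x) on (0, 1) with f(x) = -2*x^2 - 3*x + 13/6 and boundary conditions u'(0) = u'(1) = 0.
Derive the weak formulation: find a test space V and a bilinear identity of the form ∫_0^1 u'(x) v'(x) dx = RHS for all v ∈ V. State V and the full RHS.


V = H^1(0, 1) (no boundary constraint on v; u is determined up to an additive constant); weak form: ∫_0^1 u'v' dx = ∫_0^1 (-2*x^2 - 3*x + 13/6) v dx for all v ∈ V.

Multiply both sides by a test function v and integrate from 0 to 1:
  ∫_0^1 −u''(x) v(x) dx = ∫_0^1 f(x) v(x) dx.
Integrate the LHS by parts once:
  ∫_0^1 −u'' v dx = −[u'(x) v(x)]_0^1 + ∫_0^1 u'(x) v'(x) dx.
Thus ∫_0^1 u'(x) v'(x) dx = ∫_0^1 f(x) v(x) dx + [u'(x) v(x)]_0^1.
Choose V so that boundary terms are either known or forced to vanish.
u has homogeneous Neumann: u'(0) = u'(1) = 0. So [u' v]_0^1 = 0·v(1) − 0·v(0) = 0 for any v; take V = H^1(0, 1).
Weak formulation: find u (satisfying any essential BC) such that ∫_0^1 u'(x) v'(x) dx = ∫_0^1 f v dx for all v ∈ V (homogeneous Neumann, so boundary terms vanish).
Substituting f(x) = -2*x^2 - 3*x + 13/6, the right-hand side is ∫_0^1 (-2*x^2 - 3*x + 13/6) v dx.
Compatibility check (pure Neumann): taking v ≡ 1 ∈ V gives 0 = ∫_0^1 f dx + (0) − (0), i.e. ∫_0^1 f dx must equal u'(0) − u'(1) = 0. Indeed ∫_0^1 (-2*x^2 - 3*x + 13/6) dx = 0, so the data are compatible. The solution is then unique only up to an additive constant (fix it e.g. by requiring ∫_0^1 u dx = 0).


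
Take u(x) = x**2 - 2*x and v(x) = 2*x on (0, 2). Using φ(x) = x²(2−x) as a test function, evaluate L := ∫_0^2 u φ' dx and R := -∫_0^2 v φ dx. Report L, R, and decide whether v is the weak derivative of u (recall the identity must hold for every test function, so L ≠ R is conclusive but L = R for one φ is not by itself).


LHS = -8/15, RHS = -16/5. No, v is not the weak derivative of u.

u(x) = x**2 - 2*x, classical derivative u'(x) = 2*x - 2.
φ(x) = x²(2−x), so φ'(x) = x*(4 - 3*x).
Note φ(0) = φ(2) = 0, so the boundary term u·φ vanishes.
LHS = ∫_0^2 u(x) φ'(x) dx = ∫_0^2 (-3*x^4 + 10*x^3 - 8*x^2) dx. Term by term:
  ∫_0^2 -3*x^4 dx = -96/5;  ∫_0^2 10*x^3 dx = 40;  ∫_0^2 -8*x^2 dx = -64/3.
Sum: -96/5 + 40 − 64/3 = -8/15.
So LHS = -8/15.
∫_0^2 v(x) φ(x) dx = ∫_0^2 (-2*x^4 + 4*x^3) dx. Term by term:
  ∫_0^2 -2*x^4 dx = -64/5;  ∫_0^2 4*x^3 dx = 16.
Sum: -64/5 + 16 = 16/5.
So RHS = -∫_0^2 v(x) φ(x) dx = -16/5.
LHS − RHS = 8/3 ≠ 0, so the identity fails.
(For a valid weak derivative the identity must hold for EVERY test function, in particular this one. The failure shows v is NOT the weak derivative of u.)
Correct weak derivative would be u'(x) = 2*x - 2.


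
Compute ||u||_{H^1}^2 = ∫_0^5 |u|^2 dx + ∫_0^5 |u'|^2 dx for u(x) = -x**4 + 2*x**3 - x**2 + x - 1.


||u||_{H^1}^2 = 9971405/63

The H^1 norm (squared) on an interval (0, L) is
  ||u||_{H^1}^2 = ∫_0^L u(x)^2 dx + ∫_0^L u'(x)^2 dx.
Compute u'(x) = -4*x**3 + 6*x**2 - 2*x + 1.
Then u(x)^2 = x**8 - 4*x**7 + 6*x**6 - 6*x**5 + 7*x**4 - 6*x**3 + 3*x**2 - 2*x + 1 and u'(x)^2 = 16*x**6 - 48*x**5 + 52*x**4 - 32*x**3 + 16*x**2 - 4*x + 1.
Integrate each monomial from 0 to 5 using ∫_0^5 c·x^n dx = c·5^(n+1)/(n+1):
  ∫_0^5 u(x)^2 dx = ∫_0^5 (x^8 - 4*x^7 + 6*x^6 - 6*x^5 + 7*x^4 - 6*x^3 + 3*x^2 - 2*x + 1) dx. Term by term:
    ∫_0^5 x^8 dx = 1953125/9;  ∫_0^5 -4*x^7 dx = -390625/2;  ∫_0^5 6*x^6 dx = 468750/7;
    ∫_0^5 -6*x^5 dx = -15625;  ∫_0^5 7*x^4 dx = 4375;  ∫_0^5 -6*x^3 dx = -1875/2;
    ∫_0^5 3*x^2 dx = 125;  ∫_0^5 -2*x dx = -25;  ∫_0^5 1 dx = 5.
  Sum: 1953125/9 − 390625/2 + 468750/7 − 15625 + 4375 − 1875/2 + 125 − 25 + 5 = 4824740/63.
  ∫_0^5 u'(x)^2 dx = ∫_0^5 (16*x^6 - 48*x^5 + 52*x^4 - 32*x^3 + 16*x^2 - 4*x + 1) dx. Term by term:
    ∫_0^5 16*x^6 dx = 1250000/7;  ∫_0^5 -48*x^5 dx = -125000;  ∫_0^5 52*x^4 dx = 32500;
    ∫_0^5 -32*x^3 dx = -5000;  ∫_0^5 16*x^2 dx = 2000/3;  ∫_0^5 -4*x dx = -50;
    ∫_0^5 1 dx = 5.
  Sum: 1250000/7 − 125000 + 32500 − 5000 + 2000/3 − 50 + 5 = 1715555/21.
Adding: ||u||_{H^1}^2 = 4824740/63 + 1715555/21 = 9971405/63.


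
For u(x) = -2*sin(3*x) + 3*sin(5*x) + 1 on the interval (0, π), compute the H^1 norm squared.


||u||_{H^1(0,π)}^2 = -4/15 + 138*π

u'(x) = -6*cos(3*x) + 15*cos(5*x).
Expand u² and (u')² and integrate term by term on (0, π), using: for integers n ≥ 1, ∫_0^π sin²(nx) dx = ∫_0^π cos²(nx) dx = π/2; for n ≠ n', ∫_0^π sin(nx)sin(n'x) dx = ∫_0^π cos(nx)cos(n'x) dx = 0; and by product-to-sum, ∫_0^π sin(nx)cos(n'x) dx = ½∫_0^π [sin((n+n')x) + sin((n−n')x)] dx, which is 0 when n+n' is even and 2n/(n²−n'²) when n+n' is odd (it need not vanish on (0, π)). For the constant mode: ∫_0^π 1 dx = π, ∫_0^π cos(nx) dx = 0, ∫_0^π sin(nx) dx = (1−(−1)^n)/n.
  u² squared terms: (1)²·∫1 dx = 1·π = π;  (-2)²·∫sin(3x)² dx = 4·π/2 = 2*π;  (3)²·∫sin(5x)² dx = 9·π/2 = 9*π/2.
  u² cross terms: 2·(1)·(-2)·∫1·sin(3x) dx = -4·(2/3) = -8/3;  2·(1)·(3)·∫1·sin(5x) dx = 6·(2/5) = 12/5;  2·(-2)·(3)·∫sin(3x)·sin(5x) dx = -12·(0) = 0.
  So ∫_0^π u² dx = π + 2*π + 9*π/2 − 8/3 + 12/5 + 0 = -4/15 + 15*π/2.
  (u')² squared terms: (-6)²·∫cos(3x)² dx = 36·π/2 = 18*π;  (15)²·∫cos(5x)² dx = 225·π/2 = 225*π/2.
  (u')² cross terms: 2·(-6)·(15)·∫cos(3x)·cos(5x) dx = -180·(0) = 0.
  So ∫_0^π (u')² dx = 18*π + 225*π/2 + 0 = 261*π/2.
||u||_{H^1}^2 = (-4/15 + 15*π/2) + (261*π/2) = -4/15 + 138*π.


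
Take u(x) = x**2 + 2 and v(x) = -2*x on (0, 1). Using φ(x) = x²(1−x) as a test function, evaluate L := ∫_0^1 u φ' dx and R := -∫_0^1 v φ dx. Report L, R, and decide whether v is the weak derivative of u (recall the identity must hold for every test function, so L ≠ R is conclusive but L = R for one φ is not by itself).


LHS = -1/10, RHS = 1/10. No, v is not the weak derivative of u.

u(x) = x**2 + 2, classical derivative u'(x) = 2*x.
φ(x) = x²(1−x), so φ'(x) = x*(2 - 3*x).
Note φ(0) = φ(1) = 0, so the boundary term u·φ vanishes.
LHS = ∫_0^1 u(x) φ'(x) dx = ∫_0^1 (-3*x^4 + 2*x^3 - 6*x^2 + 4*x) dx. Term by term:
  ∫_0^1 -3*x^4 dx = -3/5;  ∫_0^1 2*x^3 dx = 1/2;  ∫_0^1 -6*x^2 dx = -2;
  ∫_0^1 4*x dx = 2.
Sum: -3/5 + 1/2 − 2 + 2 = -1/10.
So LHS = -1/10.
∫_0^1 v(x) φ(x) dx = ∫_0^1 (2*x^4 - 2*x^3) dx. Term by term:
  ∫_0^1 2*x^4 dx = 2/5;  ∫_0^1 -2*x^3 dx = -1/2.
Sum: 2/5 − 1/2 = -1/10.
So RHS = -∫_0^1 v(x) φ(x) dx = 1/10.
LHS − RHS = -1/5 ≠ 0, so the identity fails.
(For a valid weak derivative the identity must hold for EVERY test function, in particular this one. The failure shows v is NOT the weak derivative of u.)
Correct weak derivative would be u'(x) = 2*x.


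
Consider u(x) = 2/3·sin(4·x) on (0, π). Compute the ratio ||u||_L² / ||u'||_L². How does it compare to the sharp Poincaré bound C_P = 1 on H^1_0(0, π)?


||u||_L² / ||u'||_L² = 1/4 < C_P = 1.

u(x) = 2/3·sin(4·x), so u'(x) = 8*cos(4*x)/3.
Writing u(x) = A·sin(kπx/L) with A = 2/3 and k = 4, use ∫_0^L sin²(kπx/L) dx = L/2 and ∫_0^L cos²(kπx/L) dx = L/2.
u² = 4/9·sin²(4·x) and (u')² = 64/9·cos²(4·x), and each of sin², cos² integrates to L/2 = π/2 over (0, π).
∫_0^π u² dx = 2*π/9, so ||u||_L² = sqrt(2)*sqrt(π)/3.
∫_0^π (u')² dx = 32*π/9, so ||u'||_L² = 4*sqrt(2)*sqrt(π)/3.
Ratio ||u||_L² / ||u'||_L² = 1/4.
Sharp Poincaré constant on H^1_0(0, π) is C_P = L/π = 1, achieved by sin(x).
This is the k = 4 harmonic; the ratio L/(kπ) is strictly less than C_P = L/π, consistent with the sharp inequality ||u||_L² ≤ C_P ||u'||_L².


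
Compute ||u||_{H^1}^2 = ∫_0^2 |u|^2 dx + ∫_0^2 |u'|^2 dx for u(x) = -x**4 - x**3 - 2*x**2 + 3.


||u||_{H^1}^2 = 51922/45

The H^1 norm (squared) on an interval (0, L) is
  ||u||_{H^1}^2 = ∫_0^L u(x)^2 dx + ∫_0^L u'(x)^2 dx.
Compute u'(x) = -4*x**3 - 3*x**2 - 4*x.
Then u(x)^2 = x**8 + 2*x**7 + 5*x**6 + 4*x**5 - 2*x**4 - 6*x**3 - 12*x**2 + 9 and u'(x)^2 = 16*x**6 + 24*x**5 + 41*x**4 + 24*x**3 + 16*x**2.
Integrate each monomial from 0 to 2 using ∫_0^2 c·x^n dx = c·2^(n+1)/(n+1):
  ∫_0^2 u(x)^2 dx = ∫_0^2 (x^8 + 2*x^7 + 5*x^6 + 4*x^5 - 2*x^4 - 6*x^3 - 12*x^2 + 9) dx. Term by term:
    ∫_0^2 x^8 dx = 512/9;  ∫_0^2 2*x^7 dx = 64;  ∫_0^2 5*x^6 dx = 640/7;
    ∫_0^2 4*x^5 dx = 128/3;  ∫_0^2 -2*x^4 dx = -64/5;  ∫_0^2 -6*x^3 dx = -24;
    ∫_0^2 -12*x^2 dx = -32;  ∫_0^2 9 dx = 18.
  Sum: 512/9 + 64 + 640/7 + 128/3 − 64/5 − 24 − 32 + 18 = 64318/315.
  ∫_0^2 u'(x)^2 dx = ∫_0^2 (16*x^6 + 24*x^5 + 41*x^4 + 24*x^3 + 16*x^2) dx. Term by term:
    ∫_0^2 16*x^6 dx = 2048/7;  ∫_0^2 24*x^5 dx = 256;  ∫_0^2 41*x^4 dx = 1312/5;
    ∫_0^2 24*x^3 dx = 96;  ∫_0^2 16*x^2 dx = 128/3.
  Sum: 2048/7 + 256 + 1312/5 + 96 + 128/3 = 99712/105.
Adding: ||u||_{H^1}^2 = 64318/315 + 99712/105 = 51922/45.


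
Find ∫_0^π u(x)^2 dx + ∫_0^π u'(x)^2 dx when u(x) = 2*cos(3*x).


||u||_{H^1(0,π)}^2 = 20*π

u'(x) = -6*sin(3*x).
Expand u² and (u')² and integrate term by term on (0, π), using: for integers n ≥ 1, ∫_0^π sin²(nx) dx = ∫_0^π cos²(nx) dx = π/2; for n ≠ n', ∫_0^π sin(nx)sin(n'x) dx = ∫_0^π cos(nx)cos(n'x) dx = 0; and by product-to-sum, ∫_0^π sin(nx)cos(n'x) dx = ½∫_0^π [sin((n+n')x) + sin((n−n')x)] dx, which is 0 when n+n' is even and 2n/(n²−n'²) when n+n' is odd (it need not vanish on (0, π)).
  u² squared terms: (2)²·∫cos(3x)² dx = 4·π/2 = 2*π.
  So ∫_0^π u² dx = 2*π.
  (u')² squared terms: (-6)²·∫sin(3x)² dx = 36·π/2 = 18*π.
  So ∫_0^π (u')² dx = 18*π.
||u||_{H^1}^2 = (2*π) + (18*π) = 20*π.


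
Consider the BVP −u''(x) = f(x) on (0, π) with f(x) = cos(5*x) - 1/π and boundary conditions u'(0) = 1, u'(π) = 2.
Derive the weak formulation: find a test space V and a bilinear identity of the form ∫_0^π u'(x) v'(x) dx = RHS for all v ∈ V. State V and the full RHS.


V = H^1(0, π) (v unrestricted at boundary; u is determined up to an additive constant); weak form: ∫_0^π u'v' dx = ∫_0^π (cos(5*x) - 1/π) v dx + 2·v(π) − v(0) for all v ∈ V.

Multiply both sides by a test function v and integrate from 0 to π:
  ∫_0^π −u''(x) v(x) dx = ∫_0^π f(x) v(x) dx.
Integrate the LHS by parts once:
  ∫_0^π −u'' v dx = −[u'(x) v(x)]_0^π + ∫_0^π u'(x) v'(x) dx.
Thus ∫_0^π u'(x) v'(x) dx = ∫_0^π f(x) v(x) dx + [u'(x) v(x)]_0^π.
Choose V so that boundary terms are either known or forced to vanish.
u has inhomogeneous Neumann u'(0) = 1, u'(π) = 2. [u' v]_0^π = (2)·v(π) − (1)·v(0) = 2·v(π) − v(0). Take V = H^1(0, π); boundary term becomes part of RHS.
Weak formulation: find u (satisfying any essential BC) such that ∫_0^π u'(x) v'(x) dx = ∫_0^π f v dx + 2·v(π) − v(0) for all v ∈ V (Neumann data are natural BCs: they enter the RHS as boundary terms).
Substituting f(x) = cos(5*x) - 1/π, the right-hand side is ∫_0^π (cos(5*x) - 1/π) v dx + 2·v(π) − v(0).
Compatibility check (pure Neumann): taking v ≡ 1 ∈ V gives 0 = ∫_0^π f dx + (2) − (1), i.e. ∫_0^π f dx must equal u'(0) − u'(π) = -1. Indeed ∫_0^π (cos(5*x) - 1/π) dx = -1, so the data are compatible. The solution is then unique only up to an additive constant (fix it e.g. by requiring ∫_0^π u dx = 0).


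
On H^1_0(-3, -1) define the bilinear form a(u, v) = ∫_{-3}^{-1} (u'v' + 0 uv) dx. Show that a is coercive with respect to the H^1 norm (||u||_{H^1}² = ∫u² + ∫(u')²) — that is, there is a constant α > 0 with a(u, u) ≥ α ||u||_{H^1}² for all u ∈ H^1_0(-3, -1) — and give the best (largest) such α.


α = π^2/(4 + π^2)

Coercivity of a(·,·) on H^1_0(-3, -1) means a(u, u) ≥ α ||u||_{H^1}² for every u ∈ H^1_0.
The interval has length L = 2, and Poincaré/coercivity depend only on L. Here a(u, u) = ∫(u')² + (0)·∫u².
Here c = 0, so a(u,u) = ∫(u')² alone. The condition a(u,u) ≥ α||u||_{H^1}² reads (1−α)∫(u')² ≥ (α−c)∫u². Any admissible α is ≤ 1 (rapidly oscillating u have ∫u²/∫(u')² → 0), and α = 1 would force 0 ≥ (1−c)∫u², impossible since c < 1; so 1−α > 0. By the sharp Poincaré inequality on H^1_0 of an interval of length L, ∫(u')² ≥ (π/L)²∫u² with equality for the first sine mode sin(π(x−x₀)/L) (x₀ the left endpoint), so the inequality holds for all u iff (1−α)(π/L)² ≥ α − c, i.e. α ≤ ((π/L)² + c)/((π/L)² + 1) = (1 + c(L/π)²)/(1 + (L/π)²). (Direct route, valid since c ≤ 0: Poincaré gives c∫u² ≥ c(L/π)²∫(u')², so a(u,u) ≥ (1 + c(L/π)²)∫(u')², while ||u||_{H^1}² ≤ (1 + (L/π)²)∫(u')²; dividing yields the same α.) With (π/L)² = π^2/4 and c = 0, the largest admissible constant is α = ((π/L)² + c)/((π/L)² + 1).
Simplifying, α = π^2/(4 + π^2).


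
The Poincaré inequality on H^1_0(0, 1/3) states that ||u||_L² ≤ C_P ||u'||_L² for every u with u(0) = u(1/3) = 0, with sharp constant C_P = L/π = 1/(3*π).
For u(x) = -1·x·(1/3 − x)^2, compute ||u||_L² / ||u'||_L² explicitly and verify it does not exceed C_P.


||u||_L² / ||u'||_L² = sqrt(14)/42 < C_P = 1/(3*π).

u(x) = -1·x·(1/3 − x)^2, so u'(x) = (1 - 9*x)*(3*x - 1)/9.
u(x) = -1·x·(1/3 − x)^2 vanishes at x = 0 and x = 1/3, so u ∈ H^1_0(0, 1/3). Differentiate via the product rule and integrate the resulting polynomials term by term.
  ∫_0^1/3 u² dx = ∫_0^1/3 (x^6 - 4*x^5/3 + 2*x^4/3 - 4*x^3/27 + x^2/81) dx. Term by term:
    ∫_0^1/3 x^6 dx = 1/15309;  ∫_0^1/3 -4*x^5/3 dx = -2/6561;  ∫_0^1/3 2*x^4/3 dx = 2/3645;
    ∫_0^1/3 -4*x^3/27 dx = -1/2187;  ∫_0^1/3 x^2/81 dx = 1/6561.
  Sum: 1/15309 − 2/6561 + 2/3645 − 1/2187 + 1/6561 = 1/229635.
  ∫_0^1/3 (u')² dx = ∫_0^1/3 (9*x^4 - 8*x^3 + 22*x^2/9 - 8*x/27 + 1/81) dx. Term by term:
    ∫_0^1/3 9*x^4 dx = 1/135;  ∫_0^1/3 -8*x^3 dx = -2/81;  ∫_0^1/3 22*x^2/9 dx = 22/729;
    ∫_0^1/3 -8*x/27 dx = -4/243;  ∫_0^1/3 1/81 dx = 1/243.
  Sum: 1/135 − 2/81 + 22/729 − 4/243 + 1/243 = 2/3645.
∫_0^1/3 u² dx = 1/229635, so ||u||_L² = sqrt(35)/2835.
∫_0^1/3 (u')² dx = 2/3645, so ||u'||_L² = sqrt(10)/135.
Ratio ||u||_L² / ||u'||_L² = sqrt(14)/42.
Sharp Poincaré constant on H^1_0(0, 1/3) is C_P = L/π = 1/(3*π), achieved by sin(3*π·x).
A polynomial bump cannot attain the sharp Poincaré constant (only the first sine eigenfunction does), so the ratio is strictly less than C_P, consistent with ||u||_L² ≤ C_P ||u'||_L².


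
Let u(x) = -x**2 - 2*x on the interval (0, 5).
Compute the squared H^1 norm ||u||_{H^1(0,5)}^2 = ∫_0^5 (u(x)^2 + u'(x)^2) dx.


||u||_{H^1}^2 = 5110/3

The H^1 norm (squared) on an interval (0, L) is
  ||u||_{H^1}^2 = ∫_0^L u(x)^2 dx + ∫_0^L u'(x)^2 dx.
Compute u'(x) = -2*x - 2.
Then u(x)^2 = x**4 + 4*x**3 + 4*x**2 and u'(x)^2 = 4*x**2 + 8*x + 4.
Integrate each monomial from 0 to 5 using ∫_0^5 c·x^n dx = c·5^(n+1)/(n+1):
  ∫_0^5 u(x)^2 dx = ∫_0^5 (x^4 + 4*x^3 + 4*x^2) dx. Term by term:
    ∫_0^5 x^4 dx = 625;  ∫_0^5 4*x^3 dx = 625;  ∫_0^5 4*x^2 dx = 500/3.
  Sum: 625 + 625 + 500/3 = 4250/3.
  ∫_0^5 u'(x)^2 dx = ∫_0^5 (4*x^2 + 8*x + 4) dx. Term by term:
    ∫_0^5 4*x^2 dx = 500/3;  ∫_0^5 8*x dx = 100;  ∫_0^5 4 dx = 20.
  Sum: 500/3 + 100 + 20 = 860/3.
Adding: ||u||_{H^1}^2 = 4250/3 + 860/3 = 5110/3.


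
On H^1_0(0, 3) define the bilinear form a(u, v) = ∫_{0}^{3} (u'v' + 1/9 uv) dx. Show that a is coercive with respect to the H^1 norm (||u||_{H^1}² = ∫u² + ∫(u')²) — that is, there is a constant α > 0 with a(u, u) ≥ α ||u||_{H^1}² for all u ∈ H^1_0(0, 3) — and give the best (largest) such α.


α = (1 + π^2)/(9 + π^2)

Coercivity of a(·,·) on H^1_0(0, 3) means a(u, u) ≥ α ||u||_{H^1}² for every u ∈ H^1_0.
The interval has length L = 3, and Poincaré/coercivity depend only on L. Here a(u, u) = ∫(u')² + (1/9)·∫u².
Here 0 < c = 1/9 < 1. The condition a(u,u) ≥ α||u||_{H^1}² reads (1−α)∫(u')² ≥ (α−c)∫u². Any admissible α is ≤ 1 (rapidly oscillating u have ∫u²/∫(u')² → 0), and α = 1 would force 0 ≥ (1−c)∫u², impossible since c < 1; so 1−α > 0. By the sharp Poincaré inequality on H^1_0 of an interval of length L, ∫(u')² ≥ (π/L)²∫u² with equality for the first sine mode sin(π(x−x₀)/L) (x₀ the left endpoint), so the inequality holds for all u iff (1−α)(π/L)² ≥ α − c, i.e. α ≤ ((π/L)² + c)/((π/L)² + 1) = (1 + c(L/π)²)/(1 + (L/π)²). With (π/L)² = π^2/9 and c = 1/9, the largest admissible constant is α = ((π/L)² + c)/((π/L)² + 1).
Simplifying, α = (1 + π^2)/(9 + π^2).
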